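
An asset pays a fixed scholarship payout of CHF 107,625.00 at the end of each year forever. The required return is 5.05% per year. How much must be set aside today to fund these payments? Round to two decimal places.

CHF 2,131,188.12

Periodic rate r = 0.0505 per year.
Level perpetuity: PV = PMT / r = 107,625 / (0.0505) = CHF 2,131,188.12.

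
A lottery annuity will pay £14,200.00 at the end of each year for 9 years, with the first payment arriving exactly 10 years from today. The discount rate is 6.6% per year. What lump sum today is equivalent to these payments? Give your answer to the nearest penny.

Ordinary annuity of 9 payments, first payment at period 10.
Periodic rate r = 0.066 per year.
The ordinary-annuity PV formula values the stream one period before the first payment (period 9); discount that back 9 periods:
PV₀ = 14,200 × [1 − (1+r)^−9] / r × (1+r)^−9 = £52,945.26

£52,945.26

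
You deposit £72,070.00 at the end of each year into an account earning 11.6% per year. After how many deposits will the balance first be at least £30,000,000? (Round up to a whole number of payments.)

36 payments

Periodic rate r = 0.116 per year.
Ordinary annuity FV: 30,000,000 = 72,070 × [((1+r)^n − 1)/r].
(1+r)^n = 1 + 30,000,000 × r / 72,070, so n = ln(1 + 30,000,000·r/72,070) / ln(1+r) = 35.51.
Round up to a whole number of payments: n = 36.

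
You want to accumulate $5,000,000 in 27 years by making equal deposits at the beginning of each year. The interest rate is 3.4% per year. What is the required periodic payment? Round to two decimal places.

$112,122.04

Level annuity due; solve FV = PMT × [((1+r)^n − 1)/r] × (1+r) for PMT.
Periodic rate r = 0.034 per year.
With n = 27: PMT = 5,000,000 / ([((1+r)^n − 1)/r] × (1+r)) = $112,122.04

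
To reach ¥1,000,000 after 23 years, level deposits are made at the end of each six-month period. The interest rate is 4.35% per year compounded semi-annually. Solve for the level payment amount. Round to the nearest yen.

¥12,865

Level ordinary annuity; solve FV = PMT × [((1+r)^n − 1)/r] for PMT.
Periodic rate r = 0.0435/2 per half-year; n is counted in half-years.
With n = 46: PMT = 1,000,000 / ([((1+r)^n − 1)/r]) = ¥12,865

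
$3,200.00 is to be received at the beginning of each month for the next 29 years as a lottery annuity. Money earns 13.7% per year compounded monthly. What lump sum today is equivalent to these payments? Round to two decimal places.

This is an annuity due: 348 payments of $3,200.00 at the beginning of each month.
Periodic rate r = 0.137/12 per month; n is counted in months.
PV = PMT × [(1 − (1+r)^−n)/r] × (1+r) = 3,200 × [1 − (1+r)^−348] / r × (1+r) = $278,036.10

$278,036.10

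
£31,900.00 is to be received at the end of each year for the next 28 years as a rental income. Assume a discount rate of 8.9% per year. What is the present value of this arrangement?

£325,494.82

This is an ordinary annuity: 28 payments of £31,900.00 at the end of each year.
Periodic rate r = 0.089 per year.
PV = PMT × [(1 − (1+r)^−n)/r] = 31,900 × [1 − (1+r)^−28] / r = £325,494.82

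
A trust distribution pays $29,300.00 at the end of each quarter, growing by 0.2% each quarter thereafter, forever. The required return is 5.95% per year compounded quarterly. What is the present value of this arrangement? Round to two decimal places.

$2,275,728.16

Periodic rate r = 0.0595/4 per quarter.
Growing perpetuity (Gordon): PV = PMT₁ / (r − g) = 29,300 / (r − 0.002) = $2,275,728.16.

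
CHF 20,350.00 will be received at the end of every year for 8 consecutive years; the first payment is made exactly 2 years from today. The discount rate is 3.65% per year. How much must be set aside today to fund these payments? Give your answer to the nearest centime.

Ordinary annuity of 8 payments, first payment at period 2.
Periodic rate r = 0.0365 per year.
The ordinary-annuity PV formula values the stream one period before the first payment (period 1); discount that back 1 periods:
PV₀ = 20,350 × [1 − (1+r)^−8] / r × (1+r)^−1 = CHF 134,118.09

CHF 134,118.09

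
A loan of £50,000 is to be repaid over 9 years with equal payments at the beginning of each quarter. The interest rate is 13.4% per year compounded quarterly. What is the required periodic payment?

£2,333.18

Level annuity due; solve PV = PMT × [(1 − (1+r)^−n)/r] × (1+r) for PMT.
Periodic rate r = 0.134/4 per quarter; n is counted in quarters.
With n = 36: PMT = 50,000 / ([(1 − (1+r)^−n)/r] × (1+r)) = £2,333.18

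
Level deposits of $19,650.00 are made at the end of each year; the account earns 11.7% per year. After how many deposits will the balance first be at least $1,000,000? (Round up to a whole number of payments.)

18 payments

Periodic rate r = 0.117 per year.
Ordinary annuity FV: 1,000,000 = 19,650 × [((1+r)^n − 1)/r].
(1+r)^n = 1 + 1,000,000 × r / 19,650, so n = ln(1 + 1,000,000·r/19,650) / ln(1+r) = 17.53.
Round up to a whole number of payments: n = 18.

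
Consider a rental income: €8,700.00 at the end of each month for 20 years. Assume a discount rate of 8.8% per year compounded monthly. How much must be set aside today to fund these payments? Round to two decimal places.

€980,940.88

This is an ordinary annuity: 240 payments of €8,700.00 at the end of each month.
Periodic rate r = 0.088/12 per month; n is counted in months.
PV = PMT × [(1 − (1+r)^−n)/r] = 8,700 × [1 − (1+r)^−240] / r = €980,940.88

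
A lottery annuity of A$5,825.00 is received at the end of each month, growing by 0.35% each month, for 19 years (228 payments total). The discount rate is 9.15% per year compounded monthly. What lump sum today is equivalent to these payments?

A$857,907.96

Periodic rate r = 0.0915/12 per month; n is counted in months.
Growing ordinary annuity: PV = PMT₁ × [1 − ((1+g)/(1+r))^n] / (r − g) = 5,825 × [1 − ((1+0.0035)/(1+r))^228] / (r − 0.0035) = A$857,907.96.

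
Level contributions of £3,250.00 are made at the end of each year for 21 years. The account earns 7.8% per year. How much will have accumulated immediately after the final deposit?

£160,069.02

This is an ordinary annuity: 21 deposits of £3,250.00 at the end of each year.
Periodic rate r = 0.078 per year.
FV = PMT × [((1+r)^n − 1)/r] = 3,250 × [(1+r)^21 − 1] / r = £160,069.02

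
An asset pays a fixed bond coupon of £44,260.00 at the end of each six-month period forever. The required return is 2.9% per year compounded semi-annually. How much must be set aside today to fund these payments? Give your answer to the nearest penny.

Periodic rate r = 0.029/2 per half-year.
Level perpetuity: PV = PMT / r = 44,260 / (0.029/2) = £3,052,413.79.

£3,052,413.79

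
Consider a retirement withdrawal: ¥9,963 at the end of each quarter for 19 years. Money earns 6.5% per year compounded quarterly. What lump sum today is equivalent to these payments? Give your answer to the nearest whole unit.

¥433,016

This is an ordinary annuity: 76 payments of ¥9,963 at the end of each quarter.
Periodic rate r = 0.065/4 per quarter; n is counted in quarters.
PV = PMT × [(1 − (1+r)^−n)/r] = 9,963 × [1 − (1+r)^−76] / r = ¥433,016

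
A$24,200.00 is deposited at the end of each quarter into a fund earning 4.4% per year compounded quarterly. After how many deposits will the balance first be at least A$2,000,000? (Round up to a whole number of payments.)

Periodic rate r = 0.044/4 per quarter; n is counted in quarters.
Ordinary annuity FV: 2,000,000 = 24,200 × [((1+r)^n − 1)/r].
(1+r)^n = 1 + 2,000,000 × r / 24,200, so n = ln(1 + 2,000,000·r/24,200) / ln(1+r) = 59.11.
Round up to a whole number of payments: n = 60.

60 payments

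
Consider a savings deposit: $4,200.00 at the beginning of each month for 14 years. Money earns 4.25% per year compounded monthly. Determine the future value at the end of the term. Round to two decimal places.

This is an annuity due: 168 deposits of $4,200.00 at the beginning of each month.
Periodic rate r = 0.0425/12 per month; n is counted in months.
FV = PMT × [((1+r)^n − 1)/r] × (1+r) = 4,200 × [(1+r)^168 − 1] / r × (1+r) = $965,306.92

$965,306.92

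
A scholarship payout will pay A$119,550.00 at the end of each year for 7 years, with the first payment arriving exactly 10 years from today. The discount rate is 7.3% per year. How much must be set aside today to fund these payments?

A$338,185.02

Ordinary annuity of 7 payments, first payment at period 10.
Periodic rate r = 0.073 per year.
The ordinary-annuity PV formula values the stream one period before the first payment (period 9); discount that back 9 periods:
PV₀ = 119,550 × [1 − (1+r)^−7] / r × (1+r)^−9 = A$338,185.02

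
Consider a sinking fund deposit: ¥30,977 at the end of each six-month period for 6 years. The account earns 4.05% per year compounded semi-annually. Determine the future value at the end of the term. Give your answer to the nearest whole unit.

¥416,051

This is an ordinary annuity: 12 deposits of ¥30,977 at the end of each six-month period.
Periodic rate r = 0.0405/2 per half-year; n is counted in half-years.
FV = PMT × [((1+r)^n − 1)/r] = 30,977 × [(1+r)^12 − 1] / r = ¥416,051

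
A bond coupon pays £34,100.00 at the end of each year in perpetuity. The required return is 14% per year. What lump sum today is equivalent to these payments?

£243,571.43

Periodic rate r = 0.14 per year.
Level perpetuity: PV = PMT / r = 34,100 / (0.14) = £243,571.43.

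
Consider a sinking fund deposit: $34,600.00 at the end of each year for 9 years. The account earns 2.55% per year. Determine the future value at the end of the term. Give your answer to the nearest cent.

This is an ordinary annuity: 9 deposits of $34,600.00 at the end of each year.
Periodic rate r = 0.0255 per year.
FV = PMT × [((1+r)^n − 1)/r] = 34,600 × [(1+r)^9 − 1] / r = $345,126.85

$345,126.85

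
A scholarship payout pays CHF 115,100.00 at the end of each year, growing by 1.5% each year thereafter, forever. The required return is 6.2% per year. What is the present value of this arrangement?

CHF 2,448,936.17

Periodic rate r = 0.062 per year.
Growing perpetuity (Gordon): PV = PMT₁ / (r − g) = 115,100 / (r − 0.015) = CHF 2,448,936.17.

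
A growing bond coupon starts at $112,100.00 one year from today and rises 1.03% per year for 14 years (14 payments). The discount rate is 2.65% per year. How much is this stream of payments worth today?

Periodic rate r = 0.0265 per year.
Growing ordinary annuity: PV = PMT₁ × [1 − ((1+g)/(1+r))^n] / (r − g) = 112,100 × [1 − ((1+0.0103)/(1+r))^14] / (r − 0.0103) = $1,381,533.29.

$1,381,533.29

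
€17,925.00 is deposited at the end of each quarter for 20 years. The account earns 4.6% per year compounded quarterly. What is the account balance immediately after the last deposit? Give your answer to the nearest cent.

€2,332,045.09

This is an ordinary annuity: 80 deposits of €17,925.00 at the end of each quarter.
Periodic rate r = 0.046/4 per quarter; n is counted in quarters.
FV = PMT × [((1+r)^n − 1)/r] = 17,925 × [(1+r)^80 − 1] / r = €2,332,045.09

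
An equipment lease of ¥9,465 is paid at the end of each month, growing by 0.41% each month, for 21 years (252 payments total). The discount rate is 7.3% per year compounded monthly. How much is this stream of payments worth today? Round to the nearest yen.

Periodic rate r = 0.073/12 per month; n is counted in months.
Growing ordinary annuity: PV = PMT₁ × [1 − ((1+g)/(1+r))^n] / (r − g) = 9,465 × [1 − ((1+0.0041)/(1+r))^252] / (r − 0.0041) = ¥1,869,824.

¥1,869,824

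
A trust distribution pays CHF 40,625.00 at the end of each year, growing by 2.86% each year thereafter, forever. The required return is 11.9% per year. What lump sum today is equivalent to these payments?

CHF 449,391.59

Periodic rate r = 0.119 per year.
Growing perpetuity (Gordon): PV = PMT₁ / (r − g) = 40,625 / (r − 0.0286) = CHF 449,391.59.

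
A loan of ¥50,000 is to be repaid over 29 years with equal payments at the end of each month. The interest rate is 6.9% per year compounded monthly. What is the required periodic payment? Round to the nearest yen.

¥333

Level ordinary annuity; solve PV = PMT × [(1 − (1+r)^−n)/r] for PMT.
Periodic rate r = 0.069/12 per month; n is counted in months.
With n = 348: PMT = 50,000 / ([(1 − (1+r)^−n)/r]) = ¥333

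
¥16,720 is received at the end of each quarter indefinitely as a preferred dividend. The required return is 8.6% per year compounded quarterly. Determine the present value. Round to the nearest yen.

¥777,674

Periodic rate r = 0.086/4 per quarter.
Level perpetuity: PV = PMT / r = 16,720 / (0.086/4) = ¥777,674.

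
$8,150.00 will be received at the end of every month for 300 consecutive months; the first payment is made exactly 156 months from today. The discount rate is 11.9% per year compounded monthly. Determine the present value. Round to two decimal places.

$168,823.45

Ordinary annuity of 300 payments, first payment at period 156.
Periodic rate r = 0.119/12 per month; n is counted in months.
The ordinary-annuity PV formula values the stream one period before the first payment (period 155); discount that back 155 periods:
PV₀ = 8,150 × [1 − (1+r)^−300] / r × (1+r)^−155 = $168,823.45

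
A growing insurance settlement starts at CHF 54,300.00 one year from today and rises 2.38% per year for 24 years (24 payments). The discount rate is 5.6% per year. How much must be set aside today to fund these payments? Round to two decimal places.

Periodic rate r = 0.056 per year.
Growing ordinary annuity: PV = PMT₁ × [1 − ((1+g)/(1+r))^n] / (r − g) = 54,300 × [1 − ((1+0.0238)/(1+r))^24] / (r − 0.0238) = CHF 884,338.07.

CHF 884,338.07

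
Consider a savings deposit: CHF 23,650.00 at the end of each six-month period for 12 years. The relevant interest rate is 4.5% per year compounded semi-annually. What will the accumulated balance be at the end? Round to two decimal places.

CHF 741,839.09

This is an ordinary annuity: 24 deposits of CHF 23,650.00 at the end of each six-month period.
Periodic rate r = 0.045/2 per half-year; n is counted in half-years.
FV = PMT × [((1+r)^n − 1)/r] = 23,650 × [(1+r)^24 − 1] / r = CHF 741,839.09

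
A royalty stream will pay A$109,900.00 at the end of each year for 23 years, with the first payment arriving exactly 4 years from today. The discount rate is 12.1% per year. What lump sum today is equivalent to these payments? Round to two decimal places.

A$598,147.50

Ordinary annuity of 23 payments, first payment at period 4.
Periodic rate r = 0.121 per year.
The ordinary-annuity PV formula values the stream one period before the first payment (period 3); discount that back 3 periods:
PV₀ = 109,900 × [1 − (1+r)^−23] / r × (1+r)^−3 = A$598,147.50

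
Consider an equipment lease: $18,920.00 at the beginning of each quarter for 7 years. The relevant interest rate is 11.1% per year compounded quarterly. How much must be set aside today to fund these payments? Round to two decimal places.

This is an annuity due: 28 payments of $18,920.00 at the beginning of each quarter.
Periodic rate r = 0.111/4 per quarter; n is counted in quarters.
PV = PMT × [(1 − (1+r)^−n)/r] × (1+r) = 18,920 × [1 − (1+r)^−28] / r × (1+r) = $375,113.07

$375,113.07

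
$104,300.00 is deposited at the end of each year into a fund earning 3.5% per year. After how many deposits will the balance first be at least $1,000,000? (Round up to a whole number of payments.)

Periodic rate r = 0.035 per year.
Ordinary annuity FV: 1,000,000 = 104,300 × [((1+r)^n − 1)/r].
(1+r)^n = 1 + 1,000,000 × r / 104,300, so n = ln(1 + 1,000,000·r/104,300) / ln(1+r) = 8.41.
Round up to a whole number of payments: n = 9.

9 payments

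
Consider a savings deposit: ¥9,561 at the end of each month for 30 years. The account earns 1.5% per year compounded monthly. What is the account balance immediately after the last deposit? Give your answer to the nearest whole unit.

¥4,343,536

This is an ordinary annuity: 360 deposits of ¥9,561 at the end of each month.
Periodic rate r = 0.015/12 per month; n is counted in months.
FV = PMT × [((1+r)^n − 1)/r] = 9,561 × [(1+r)^360 − 1] / r = ¥4,343,536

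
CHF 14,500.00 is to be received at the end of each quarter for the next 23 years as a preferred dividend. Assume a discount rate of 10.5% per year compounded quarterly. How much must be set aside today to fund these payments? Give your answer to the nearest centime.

This is an ordinary annuity: 92 payments of CHF 14,500.00 at the end of each quarter.
Periodic rate r = 0.105/4 per quarter; n is counted in quarters.
PV = PMT × [(1 − (1+r)^−n)/r] = 14,500 × [1 − (1+r)^−92] / r = CHF 501,454.08

CHF 501,454.08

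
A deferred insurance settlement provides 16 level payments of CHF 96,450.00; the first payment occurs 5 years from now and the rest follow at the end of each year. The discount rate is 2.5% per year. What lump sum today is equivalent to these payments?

CHF 1,140,732.29

Ordinary annuity of 16 payments, first payment at period 5.
Periodic rate r = 0.025 per year.
The ordinary-annuity PV formula values the stream one period before the first payment (period 4); discount that back 4 periods:
PV₀ = 96,450 × [1 − (1+r)^−16] / r × (1+r)^−4 = CHF 1,140,732.29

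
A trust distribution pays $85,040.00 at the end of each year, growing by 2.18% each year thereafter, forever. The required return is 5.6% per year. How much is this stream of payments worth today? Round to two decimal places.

Periodic rate r = 0.056 per year.
Growing perpetuity (Gordon): PV = PMT₁ / (r − g) = 85,040 / (r − 0.0218) = $2,486,549.71.

$2,486,549.71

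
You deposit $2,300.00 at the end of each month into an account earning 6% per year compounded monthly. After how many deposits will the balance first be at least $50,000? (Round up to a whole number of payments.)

Periodic rate r = 0.06/12 per month; n is counted in months.
Ordinary annuity FV: 50,000 = 2,300 × [((1+r)^n − 1)/r].
(1+r)^n = 1 + 50,000 × r / 2,300, so n = ln(1 + 50,000·r/2,300) / ln(1+r) = 20.69.
Round up to a whole number of payments: n = 21.

21 payments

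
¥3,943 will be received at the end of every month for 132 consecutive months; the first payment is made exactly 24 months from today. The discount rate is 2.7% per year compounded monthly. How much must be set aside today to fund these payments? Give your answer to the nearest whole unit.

Ordinary annuity of 132 payments, first payment at period 24.
Periodic rate r = 0.027/12 per month; n is counted in months.
The ordinary-annuity PV formula values the stream one period before the first payment (period 23); discount that back 23 periods:
PV₀ = 3,943 × [1 − (1+r)^−132] / r × (1+r)^−23 = ¥427,203

¥427,203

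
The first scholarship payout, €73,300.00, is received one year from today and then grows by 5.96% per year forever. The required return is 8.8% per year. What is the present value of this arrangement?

Periodic rate r = 0.088 per year.
Growing perpetuity (Gordon): PV = PMT₁ / (r − g) = 73,300 / (r − 0.0596) = €2,580,985.92.

€2,580,985.92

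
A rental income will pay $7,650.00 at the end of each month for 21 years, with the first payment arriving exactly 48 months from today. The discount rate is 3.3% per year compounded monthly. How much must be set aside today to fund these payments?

Ordinary annuity of 252 payments, first payment at period 48.
Periodic rate r = 0.033/12 per month; n is counted in months.
The ordinary-annuity PV formula values the stream one period before the first payment (period 47); discount that back 47 periods:
PV₀ = 7,650 × [1 − (1+r)^−252] / r × (1+r)^−47 = $1,221,140.71

$1,221,140.71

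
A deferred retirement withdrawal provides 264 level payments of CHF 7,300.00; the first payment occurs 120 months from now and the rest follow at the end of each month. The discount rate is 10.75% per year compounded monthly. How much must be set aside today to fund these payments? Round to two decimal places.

CHF 255,185.85

Ordinary annuity of 264 payments, first payment at period 120.
Periodic rate r = 0.1075/12 per month; n is counted in months.
The ordinary-annuity PV formula values the stream one period before the first payment (period 119); discount that back 119 periods:
PV₀ = 7,300 × [1 − (1+r)^−264] / r × (1+r)^−119 = CHF 255,185.85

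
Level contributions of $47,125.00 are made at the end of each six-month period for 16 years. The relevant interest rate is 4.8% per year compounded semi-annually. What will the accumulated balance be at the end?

This is an ordinary annuity: 32 deposits of $47,125.00 at the end of each six-month period.
Periodic rate r = 0.048/2 per half-year; n is counted in half-years.
FV = PMT × [((1+r)^n − 1)/r] = 47,125 × [(1+r)^32 − 1] / r = $2,230,557.88

$2,230,557.88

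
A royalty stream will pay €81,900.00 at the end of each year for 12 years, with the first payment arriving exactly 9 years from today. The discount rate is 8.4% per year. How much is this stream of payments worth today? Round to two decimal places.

€317,135.43

Ordinary annuity of 12 payments, first payment at period 9.
Periodic rate r = 0.084 per year.
The ordinary-annuity PV formula values the stream one period before the first payment (period 8); discount that back 8 periods:
PV₀ = 81,900 × [1 − (1+r)^−12] / r × (1+r)^−8 = €317,135.43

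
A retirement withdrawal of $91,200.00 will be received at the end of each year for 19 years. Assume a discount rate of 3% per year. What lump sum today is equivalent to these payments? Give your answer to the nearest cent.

This is an ordinary annuity: 19 payments of $91,200.00 at the end of each year.
Periodic rate r = 0.03 per year.
PV = PMT × [(1 − (1+r)^−n)/r] = 91,200 × [1 − (1+r)^−19] / r = $1,306,330.48

$1,306,330.48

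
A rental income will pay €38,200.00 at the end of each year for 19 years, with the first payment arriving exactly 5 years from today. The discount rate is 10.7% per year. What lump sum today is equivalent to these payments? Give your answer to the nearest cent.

€203,275.26

Ordinary annuity of 19 payments, first payment at period 5.
Periodic rate r = 0.107 per year.
The ordinary-annuity PV formula values the stream one period before the first payment (period 4); discount that back 4 periods:
PV₀ = 38,200 × [1 − (1+r)^−19] / r × (1+r)^−4 = €203,275.26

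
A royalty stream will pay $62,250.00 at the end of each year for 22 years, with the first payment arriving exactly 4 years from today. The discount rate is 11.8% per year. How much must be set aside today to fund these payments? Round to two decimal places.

$345,063.21

Ordinary annuity of 22 payments, first payment at period 4.
Periodic rate r = 0.118 per year.
The ordinary-annuity PV formula values the stream one period before the first payment (period 3); discount that back 3 periods:
PV₀ = 62,250 × [1 − (1+r)^−22] / r × (1+r)^−3 = $345,063.21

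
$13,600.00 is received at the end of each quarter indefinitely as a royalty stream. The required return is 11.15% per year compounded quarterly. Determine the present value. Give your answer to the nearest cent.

$487,892.38

Periodic rate r = 0.1115/4 per quarter.
Level perpetuity: PV = PMT / r = 13,600 / (0.1115/4) = $487,892.38.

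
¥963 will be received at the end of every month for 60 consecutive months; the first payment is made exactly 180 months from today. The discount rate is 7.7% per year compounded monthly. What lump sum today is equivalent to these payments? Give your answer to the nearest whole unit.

Ordinary annuity of 60 payments, first payment at period 180.
Periodic rate r = 0.077/12 per month; n is counted in months.
The ordinary-annuity PV formula values the stream one period before the first payment (period 179); discount that back 179 periods:
PV₀ = 963 × [1 − (1+r)^−60] / r × (1+r)^−179 = ¥15,222

¥15,222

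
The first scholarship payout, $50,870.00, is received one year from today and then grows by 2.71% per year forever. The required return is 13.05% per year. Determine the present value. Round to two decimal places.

Periodic rate r = 0.1305 per year.
Growing perpetuity (Gordon): PV = PMT₁ / (r − g) = 50,870 / (r − 0.0271) = $491,972.92.

$491,972.92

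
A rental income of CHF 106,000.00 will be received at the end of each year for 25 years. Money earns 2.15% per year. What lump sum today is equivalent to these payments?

CHF 2,033,501.80

This is an ordinary annuity: 25 payments of CHF 106,000.00 at the end of each year.
Periodic rate r = 0.0215 per year.
PV = PMT × [(1 − (1+r)^−n)/r] = 106,000 × [1 − (1+r)^−25] / r = CHF 2,033,501.80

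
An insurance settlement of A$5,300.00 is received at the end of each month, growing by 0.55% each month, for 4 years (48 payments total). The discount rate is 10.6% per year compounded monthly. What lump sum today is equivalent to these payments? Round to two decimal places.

A$233,548.12

Periodic rate r = 0.106/12 per month; n is counted in months.
Growing ordinary annuity: PV = PMT₁ × [1 − ((1+g)/(1+r))^n] / (r − g) = 5,300 × [1 − ((1+0.0055)/(1+r))^48] / (r − 0.0055) = A$233,548.12.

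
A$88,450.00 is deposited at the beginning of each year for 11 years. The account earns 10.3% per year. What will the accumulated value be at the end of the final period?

A$1,837,437.42

This is an annuity due: 11 deposits of A$88,450.00 at the beginning of each year.
Periodic rate r = 0.103 per year.
FV = PMT × [((1+r)^n − 1)/r] × (1+r) = 88,450 × [(1+r)^11 − 1] / r × (1+r) = A$1,837,437.42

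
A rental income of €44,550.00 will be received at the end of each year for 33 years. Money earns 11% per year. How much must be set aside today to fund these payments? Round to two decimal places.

This is an ordinary annuity: 33 payments of €44,550.00 at the end of each year.
Periodic rate r = 0.11 per year.
PV = PMT × [(1 − (1+r)^−n)/r] = 44,550 × [1 − (1+r)^−33] / r = €392,064.10

€392,064.10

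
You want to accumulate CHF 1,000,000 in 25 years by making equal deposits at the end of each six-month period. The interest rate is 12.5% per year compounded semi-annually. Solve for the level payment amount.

CHF 3,168.93

Level ordinary annuity; solve FV = PMT × [((1+r)^n − 1)/r] for PMT.
Periodic rate r = 0.125/2 per half-year; n is counted in half-years.
With n = 50: PMT = 1,000,000 / ([((1+r)^n − 1)/r]) = CHF 3,168.93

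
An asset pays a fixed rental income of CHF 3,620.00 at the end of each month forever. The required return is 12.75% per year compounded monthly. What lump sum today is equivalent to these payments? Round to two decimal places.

CHF 340,705.88

Periodic rate r = 0.1275/12 per month.
Level perpetuity: PV = PMT / r = 3,620 / (0.1275/12) = CHF 340,705.88.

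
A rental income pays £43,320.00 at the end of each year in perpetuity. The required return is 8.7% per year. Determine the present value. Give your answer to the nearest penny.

£497,931.03

Periodic rate r = 0.087 per year.
Level perpetuity: PV = PMT / r = 43,320 / (0.087) = £497,931.03.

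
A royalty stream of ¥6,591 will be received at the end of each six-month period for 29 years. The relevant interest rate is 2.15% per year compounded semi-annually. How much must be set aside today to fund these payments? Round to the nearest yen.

This is an ordinary annuity: 58 payments of ¥6,591 at the end of each six-month period.
Periodic rate r = 0.0215/2 per half-year; n is counted in half-years.
PV = PMT × [(1 − (1+r)^−n)/r] = 6,591 × [1 − (1+r)^−58] / r = ¥283,351

¥283,351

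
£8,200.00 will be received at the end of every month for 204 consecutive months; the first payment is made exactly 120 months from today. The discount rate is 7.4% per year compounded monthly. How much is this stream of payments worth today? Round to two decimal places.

£457,248.91

Ordinary annuity of 204 payments, first payment at period 120.
Periodic rate r = 0.074/12 per month; n is counted in months.
The ordinary-annuity PV formula values the stream one period before the first payment (period 119); discount that back 119 periods:
PV₀ = 8,200 × [1 − (1+r)^−204] / r × (1+r)^−119 = £457,248.91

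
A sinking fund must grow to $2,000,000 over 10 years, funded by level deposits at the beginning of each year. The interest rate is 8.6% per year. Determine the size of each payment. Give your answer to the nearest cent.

$123,549.66

Level annuity due; solve FV = PMT × [((1+r)^n − 1)/r] × (1+r) for PMT.
Periodic rate r = 0.086 per year.
With n = 10: PMT = 2,000,000 / ([((1+r)^n − 1)/r] × (1+r)) = $123,549.66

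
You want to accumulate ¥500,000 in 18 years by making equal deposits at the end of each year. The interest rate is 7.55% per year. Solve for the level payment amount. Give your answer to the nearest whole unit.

¥13,947

Level ordinary annuity; solve FV = PMT × [((1+r)^n − 1)/r] for PMT.
Periodic rate r = 0.0755 per year.
With n = 18: PMT = 500,000 / ([((1+r)^n − 1)/r]) = ¥13,947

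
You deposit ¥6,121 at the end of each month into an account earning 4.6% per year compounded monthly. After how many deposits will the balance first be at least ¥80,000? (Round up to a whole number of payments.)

13 payments

Periodic rate r = 0.046/12 per month; n is counted in months.
Ordinary annuity FV: 80,000 = 6,121 × [((1+r)^n − 1)/r].
(1+r)^n = 1 + 80,000 × r / 6,121, so n = ln(1 + 80,000·r/6,121) / ln(1+r) = 12.78.
Round up to a whole number of payments: n = 13.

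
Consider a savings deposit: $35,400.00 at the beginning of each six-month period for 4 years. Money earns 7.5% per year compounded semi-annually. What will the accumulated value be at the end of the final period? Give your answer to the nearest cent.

This is an annuity due: 8 deposits of $35,400.00 at the beginning of each six-month period.
Periodic rate r = 0.075/2 per half-year; n is counted in half-years.
FV = PMT × [((1+r)^n − 1)/r] × (1+r) = 35,400 × [(1+r)^8 − 1] / r × (1+r) = $335,415.89

$335,415.89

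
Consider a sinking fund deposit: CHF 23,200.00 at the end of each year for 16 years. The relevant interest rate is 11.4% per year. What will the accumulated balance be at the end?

CHF 941,334.90

This is an ordinary annuity: 16 deposits of CHF 23,200.00 at the end of each year.
Periodic rate r = 0.114 per year.
FV = PMT × [((1+r)^n − 1)/r] = 23,200 × [(1+r)^16 − 1] / r = CHF 941,334.90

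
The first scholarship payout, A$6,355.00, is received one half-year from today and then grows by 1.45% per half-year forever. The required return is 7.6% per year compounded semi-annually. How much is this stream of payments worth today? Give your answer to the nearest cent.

Periodic rate r = 0.076/2 per half-year.
Growing perpetuity (Gordon): PV = PMT₁ / (r − g) = 6,355 / (r − 0.0145) = A$270,425.53.

A$270,425.53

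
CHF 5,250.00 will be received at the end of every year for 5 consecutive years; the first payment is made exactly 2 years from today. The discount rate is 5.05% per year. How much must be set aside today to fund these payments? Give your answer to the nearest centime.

CHF 21,607.21

Ordinary annuity of 5 payments, first payment at period 2.
Periodic rate r = 0.0505 per year.
The ordinary-annuity PV formula values the stream one period before the first payment (period 1); discount that back 1 periods:
PV₀ = 5,250 × [1 − (1+r)^−5] / r × (1+r)^−1 = CHF 21,607.21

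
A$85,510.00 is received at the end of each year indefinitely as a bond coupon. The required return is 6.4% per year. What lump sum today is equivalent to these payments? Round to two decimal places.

Periodic rate r = 0.064 per year.
Level perpetuity: PV = PMT / r = 85,510 / (0.064) = A$1,336,093.75.

A$1,336,093.75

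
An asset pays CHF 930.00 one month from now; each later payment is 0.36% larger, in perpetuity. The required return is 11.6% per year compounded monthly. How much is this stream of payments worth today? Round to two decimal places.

Periodic rate r = 0.116/12 per month.
Growing perpetuity (Gordon): PV = PMT₁ / (r − g) = 930 / (r − 0.0036) = CHF 153,296.70.

CHF 153,296.70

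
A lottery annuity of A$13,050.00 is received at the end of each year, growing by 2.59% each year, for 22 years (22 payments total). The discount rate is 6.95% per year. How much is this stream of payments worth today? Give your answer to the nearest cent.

A$179,511.79

Periodic rate r = 0.0695 per year.
Growing ordinary annuity: PV = PMT₁ × [1 − ((1+g)/(1+r))^n] / (r − g) = 13,050 × [1 − ((1+0.0259)/(1+r))^22] / (r − 0.0259) = A$179,511.79.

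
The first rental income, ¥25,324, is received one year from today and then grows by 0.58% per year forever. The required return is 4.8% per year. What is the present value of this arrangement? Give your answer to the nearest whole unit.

Periodic rate r = 0.048 per year.
Growing perpetuity (Gordon): PV = PMT₁ / (r − g) = 25,324 / (r − 0.0058) = ¥600,095.

¥600,095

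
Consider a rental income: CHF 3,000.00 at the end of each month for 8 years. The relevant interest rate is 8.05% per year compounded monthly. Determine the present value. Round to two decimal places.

CHF 211,832.91

This is an ordinary annuity: 96 payments of CHF 3,000.00 at the end of each month.
Periodic rate r = 0.0805/12 per month; n is counted in months.
PV = PMT × [(1 − (1+r)^−n)/r] = 3,000 × [1 − (1+r)^−96] / r = CHF 211,832.91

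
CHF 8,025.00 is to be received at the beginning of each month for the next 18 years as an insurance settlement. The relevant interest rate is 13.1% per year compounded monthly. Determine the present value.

CHF 671,927.48

This is an annuity due: 216 payments of CHF 8,025.00 at the beginning of each month.
Periodic rate r = 0.131/12 per month; n is counted in months.
PV = PMT × [(1 − (1+r)^−n)/r] × (1+r) = 8,025 × [1 − (1+r)^−216] / r × (1+r) = CHF 671,927.48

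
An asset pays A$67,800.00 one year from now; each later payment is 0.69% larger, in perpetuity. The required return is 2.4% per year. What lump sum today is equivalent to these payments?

Periodic rate r = 0.024 per year.
Growing perpetuity (Gordon): PV = PMT₁ / (r − g) = 67,800 / (r − 0.0069) = A$3,964,912.28.

A$3,964,912.28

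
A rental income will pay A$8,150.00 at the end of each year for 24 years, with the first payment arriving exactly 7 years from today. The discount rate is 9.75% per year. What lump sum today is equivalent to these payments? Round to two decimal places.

Ordinary annuity of 24 payments, first payment at period 7.
Periodic rate r = 0.0975 per year.
The ordinary-annuity PV formula values the stream one period before the first payment (period 6); discount that back 6 periods:
PV₀ = 8,150 × [1 − (1+r)^−24] / r × (1+r)^−6 = A$42,703.99

A$42,703.99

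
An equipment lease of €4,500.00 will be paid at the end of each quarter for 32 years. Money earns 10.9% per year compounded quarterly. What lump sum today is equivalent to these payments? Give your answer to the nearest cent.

€159,849.52

This is an ordinary annuity: 128 payments of €4,500.00 at the end of each quarter.
Periodic rate r = 0.109/4 per quarter; n is counted in quarters.
PV = PMT × [(1 − (1+r)^−n)/r] = 4,500 × [1 − (1+r)^−128] / r = €159,849.52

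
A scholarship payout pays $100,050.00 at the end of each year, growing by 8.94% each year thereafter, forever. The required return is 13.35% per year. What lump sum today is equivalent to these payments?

$2,268,707.48

Periodic rate r = 0.1335 per year.
Growing perpetuity (Gordon): PV = PMT₁ / (r − g) = 100,050 / (r − 0.0894) = $2,268,707.48.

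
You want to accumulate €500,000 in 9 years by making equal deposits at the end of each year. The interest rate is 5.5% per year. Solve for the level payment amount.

€44,419.73

Level ordinary annuity; solve FV = PMT × [((1+r)^n − 1)/r] for PMT.
Periodic rate r = 0.055 per year.
With n = 9: PMT = 500,000 / ([((1+r)^n − 1)/r]) = €44,419.73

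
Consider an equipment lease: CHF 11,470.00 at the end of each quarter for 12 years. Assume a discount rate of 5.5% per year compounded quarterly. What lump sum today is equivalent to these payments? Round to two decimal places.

CHF 401,090.88

This is an ordinary annuity: 48 payments of CHF 11,470.00 at the end of each quarter.
Periodic rate r = 0.055/4 per quarter; n is counted in quarters.
PV = PMT × [(1 − (1+r)^−n)/r] = 11,470 × [1 − (1+r)^−48] / r = CHF 401,090.88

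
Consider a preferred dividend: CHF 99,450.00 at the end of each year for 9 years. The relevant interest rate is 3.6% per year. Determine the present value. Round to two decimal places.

CHF 753,108.84

This is an ordinary annuity: 9 payments of CHF 99,450.00 at the end of each year.
Periodic rate r = 0.036 per year.
PV = PMT × [(1 − (1+r)^−n)/r] = 99,450 × [1 − (1+r)^−9] / r = CHF 753,108.84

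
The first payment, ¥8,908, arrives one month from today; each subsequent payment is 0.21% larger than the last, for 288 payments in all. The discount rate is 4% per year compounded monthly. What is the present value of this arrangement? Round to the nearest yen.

¥2,154,473

Periodic rate r = 0.04/12 per month; n is counted in months.
Growing ordinary annuity: PV = PMT₁ × [1 − ((1+g)/(1+r))^n] / (r − g) = 8,908 × [1 − ((1+0.0021)/(1+r))^288] / (r − 0.0021) = ¥2,154,473.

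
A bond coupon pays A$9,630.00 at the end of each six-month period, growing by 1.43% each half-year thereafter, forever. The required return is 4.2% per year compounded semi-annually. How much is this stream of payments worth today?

Periodic rate r = 0.042/2 per half-year.
Growing perpetuity (Gordon): PV = PMT₁ / (r − g) = 9,630 / (r − 0.0143) = A$1,437,313.43.

A$1,437,313.43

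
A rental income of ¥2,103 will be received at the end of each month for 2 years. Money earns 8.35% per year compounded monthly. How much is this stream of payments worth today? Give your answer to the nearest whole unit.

This is an ordinary annuity: 24 payments of ¥2,103 at the end of each month.
Periodic rate r = 0.0835/12 per month; n is counted in months.
PV = PMT × [(1 − (1+r)^−n)/r] = 2,103 × [1 − (1+r)^−24] / r = ¥46,335

¥46,335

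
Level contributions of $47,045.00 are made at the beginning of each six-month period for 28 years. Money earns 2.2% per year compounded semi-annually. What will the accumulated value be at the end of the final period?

This is an annuity due: 56 deposits of $47,045.00 at the beginning of each six-month period.
Periodic rate r = 0.022/2 per half-year; n is counted in half-years.
FV = PMT × [((1+r)^n − 1)/r] × (1+r) = 47,045 × [(1+r)^56 − 1] / r × (1+r) = $3,654,919.87

$3,654,919.87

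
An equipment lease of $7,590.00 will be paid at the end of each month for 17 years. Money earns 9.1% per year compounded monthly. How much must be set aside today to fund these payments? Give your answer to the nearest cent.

This is an ordinary annuity: 204 payments of $7,590.00 at the end of each month.
Periodic rate r = 0.091/12 per month; n is counted in months.
PV = PMT × [(1 − (1+r)^−n)/r] = 7,590 × [1 − (1+r)^−204] / r = $786,559.12

$786,559.12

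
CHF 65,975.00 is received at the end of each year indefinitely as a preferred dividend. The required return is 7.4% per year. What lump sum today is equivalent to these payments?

Periodic rate r = 0.074 per year.
Level perpetuity: PV = PMT / r = 65,975 / (0.074) = CHF 891,554.05.

CHF 891,554.05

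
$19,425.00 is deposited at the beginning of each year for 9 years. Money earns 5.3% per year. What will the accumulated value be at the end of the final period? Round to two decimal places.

$228,349.09

This is an annuity due: 9 deposits of $19,425.00 at the beginning of each year.
Periodic rate r = 0.053 per year.
FV = PMT × [((1+r)^n − 1)/r] × (1+r) = 19,425 × [(1+r)^9 − 1] / r × (1+r) = $228,349.09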